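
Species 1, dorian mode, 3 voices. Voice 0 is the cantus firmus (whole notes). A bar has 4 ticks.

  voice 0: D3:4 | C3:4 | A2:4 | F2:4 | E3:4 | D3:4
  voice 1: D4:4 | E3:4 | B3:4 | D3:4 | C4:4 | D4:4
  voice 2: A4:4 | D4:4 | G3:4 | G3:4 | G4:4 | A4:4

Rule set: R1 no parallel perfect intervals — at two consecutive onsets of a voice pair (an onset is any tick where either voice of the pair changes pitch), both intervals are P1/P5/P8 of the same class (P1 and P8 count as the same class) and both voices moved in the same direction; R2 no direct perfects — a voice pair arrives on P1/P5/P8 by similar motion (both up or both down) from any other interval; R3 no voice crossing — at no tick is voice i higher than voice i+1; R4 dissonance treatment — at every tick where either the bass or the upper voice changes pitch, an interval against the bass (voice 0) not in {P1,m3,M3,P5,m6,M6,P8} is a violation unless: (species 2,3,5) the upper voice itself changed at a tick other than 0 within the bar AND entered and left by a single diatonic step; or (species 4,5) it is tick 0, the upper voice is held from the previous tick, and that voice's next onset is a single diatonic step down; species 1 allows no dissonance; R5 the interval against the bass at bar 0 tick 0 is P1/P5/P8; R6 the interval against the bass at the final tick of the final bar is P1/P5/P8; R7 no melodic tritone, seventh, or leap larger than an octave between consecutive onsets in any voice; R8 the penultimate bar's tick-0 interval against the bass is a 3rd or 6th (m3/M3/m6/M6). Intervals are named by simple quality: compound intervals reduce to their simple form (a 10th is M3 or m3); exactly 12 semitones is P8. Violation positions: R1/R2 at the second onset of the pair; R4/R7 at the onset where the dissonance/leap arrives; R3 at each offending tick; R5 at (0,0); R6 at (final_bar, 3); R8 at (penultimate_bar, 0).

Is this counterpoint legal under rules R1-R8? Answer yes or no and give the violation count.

No (13 violations)

bar 0: v0=D3 v1=D4 v2=A4 (P5)
bar 1: v0=C3 v1=E3 v2=D4 (M2)
bar 2: v0=A2 v1=B3 v2=G3 (m7)
bar 3: v0=F2 v1=D3 v2=G3 (M2)
bar 4: v0=E3 v1=C4 v2=G4 (m3)
bar 5: v0=D3 v1=D4 v2=A4 (P5)
  R4 @ bar1.0: C3/D4 M2 untreated
  R7 @ bar1.0: D4->E3 leap 10st
  R3 @ bar2.0: B3 above G3
  R4 @ bar2.0: A2/B3 M2 untreated
  R4 @ bar2.0: A2/G3 m7 untreated
  R3 @ bar2.1: B3 above G3
  R3 @ bar2.2: B3 above G3
  R3 @ bar2.3: B3 above G3
  R4 @ bar3.0: F2/G3 M2 untreated
  R2 @ bar4.0: D3/G3 P4 -> C4/G4 P5 similar
  R7 @ bar4.0: F2->E3 leap 11st
  R7 @ bar4.0: D3->C4 leap 10st
  R1 @ bar5.0: C4/G4 P5 -> D4/A4 P5 similar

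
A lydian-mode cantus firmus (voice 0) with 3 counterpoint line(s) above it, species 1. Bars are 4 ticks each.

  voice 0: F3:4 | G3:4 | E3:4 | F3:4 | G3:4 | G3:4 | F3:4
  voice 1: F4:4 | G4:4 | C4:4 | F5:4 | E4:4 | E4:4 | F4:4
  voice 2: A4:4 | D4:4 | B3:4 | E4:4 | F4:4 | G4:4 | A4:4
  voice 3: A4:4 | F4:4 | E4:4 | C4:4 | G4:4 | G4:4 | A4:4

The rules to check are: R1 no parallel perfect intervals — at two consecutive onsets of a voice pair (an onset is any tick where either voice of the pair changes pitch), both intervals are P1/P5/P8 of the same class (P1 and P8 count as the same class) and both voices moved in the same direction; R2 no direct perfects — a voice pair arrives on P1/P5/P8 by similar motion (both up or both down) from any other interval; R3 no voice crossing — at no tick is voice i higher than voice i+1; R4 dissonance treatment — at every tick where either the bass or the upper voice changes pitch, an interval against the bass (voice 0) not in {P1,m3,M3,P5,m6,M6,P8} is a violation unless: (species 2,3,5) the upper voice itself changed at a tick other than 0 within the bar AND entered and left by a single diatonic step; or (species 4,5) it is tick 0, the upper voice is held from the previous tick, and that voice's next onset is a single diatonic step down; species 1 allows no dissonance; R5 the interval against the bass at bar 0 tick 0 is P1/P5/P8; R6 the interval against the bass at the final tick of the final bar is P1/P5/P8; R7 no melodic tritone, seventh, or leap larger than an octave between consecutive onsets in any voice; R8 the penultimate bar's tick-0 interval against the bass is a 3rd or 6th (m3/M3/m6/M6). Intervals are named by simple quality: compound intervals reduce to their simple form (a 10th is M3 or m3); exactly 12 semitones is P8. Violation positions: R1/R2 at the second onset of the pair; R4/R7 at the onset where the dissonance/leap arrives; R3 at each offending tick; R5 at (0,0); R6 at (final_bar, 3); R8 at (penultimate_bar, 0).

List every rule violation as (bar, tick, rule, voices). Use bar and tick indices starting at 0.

(0, 0, R5, (0, 2))
(0, 0, R5, (0, 3))
(1, 0, R1, (0, 1))
(1, 0, R3, (1, 2))
(1, 0, R4, (0, 3))
(1, 1, R3, (1, 2))
(1, 2, R3, (1, 2))
(1, 3, R3, (1, 2))
(2, 0, R1, (0, 2))
(2, 0, R2, (0, 3))
(2, 0, R3, (1, 2))
(2, 1, R3, (1, 2))
(2, 2, R3, (1, 2))
(2, 3, R3, (1, 2))
(3, 0, R2, (0, 1))
(3, 0, R3, (1, 2))
(3, 0, R3, (2, 3))
(3, 0, R4, (0, 2))
(3, 0, R7, (1,))
(3, 1, R3, (1, 2))
(3, 1, R3, (2, 3))
(3, 2, R3, (1, 2))
(3, 2, R3, (2, 3))
(3, 3, R3, (1, 2))
(3, 3, R3, (2, 3))
(4, 0, R2, (0, 3))
(4, 0, R4, (0, 2))
(4, 0, R7, (1,))
(5, 0, R8, (0, 2))
(5, 0, R8, (0, 3))
(6, 0, R1, (2, 3))
(6, 3, R6, (0, 2))
(6, 3, R6, (0, 3))

bar 0: v0=F3 v1=F4 v2=A4 v3=A4 downbeat M3
bar 1: v0=G3 v1=G4 v2=D4 v3=F4 downbeat m7
bar 2: v0=E3 v1=C4 v2=B3 v3=E4 downbeat P8
bar 3: v0=F3 v1=F5 v2=E4 v3=C4 downbeat P5
bar 4: v0=G3 v1=E4 v2=F4 v3=G4 downbeat P8
bar 5: v0=G3 v1=E4 v2=G4 v3=G4 downbeat P8
bar 6: v0=F3 v1=F4 v2=A4 v3=A4 downbeat M3
  -> R5 @ bar 0 tick 0 v(0, 2): opens on M3
  -> R5 @ bar 0 tick 0 v(0, 3): opens on M3
  -> R1 @ bar 1 tick 0 v(0, 1): F3/F4 P8 -> G3/G4 P8 similar
  -> R3 @ bar 1 tick 0 v(1, 2): G4 above D4
  -> R4 @ bar 1 tick 0 v(0, 3): G3/F4 m7 untreated
  -> R3 @ bar 1 tick 1 v(1, 2): G4 above D4
  -> R3 @ bar 1 tick 2 v(1, 2): G4 above D4
  -> R3 @ bar 1 tick 3 v(1, 2): G4 above D4
  -> R1 @ bar 2 tick 0 v(0, 2): G3/D4 P5 -> E3/B3 P5 similar
  -> R2 @ bar 2 tick 0 v(0, 3): G3/F4 m7 -> E3/E4 P8 similar
  -> R3 @ bar 2 tick 0 v(1, 2): C4 above B3
  -> R3 @ bar 2 tick 1 v(1, 2): C4 above B3
  -> R3 @ bar 2 tick 2 v(1, 2): C4 above B3
  -> R3 @ bar 2 tick 3 v(1, 2): C4 above B3
  -> R2 @ bar 3 tick 0 v(0, 1): E3/C4 m6 -> F3/F5 P1 similar
  -> R3 @ bar 3 tick 0 v(1, 2): F5 above E4
  -> R3 @ bar 3 tick 0 v(2, 3): E4 above C4
  -> R4 @ bar 3 tick 0 v(0, 2): F3/E4 M7 untreated
  -> R7 @ bar 3 tick 0 v(1,): C4->F5 leap 17st
  -> R3 @ bar 3 tick 1 v(1, 2): F5 above E4
  -> R3 @ bar 3 tick 1 v(2, 3): E4 above C4
  -> R3 @ bar 3 tick 2 v(1, 2): F5 above E4
  -> R3 @ bar 3 tick 2 v(2, 3): E4 above C4
  -> R3 @ bar 3 tick 3 v(1, 2): F5 above E4
  -> R3 @ bar 3 tick 3 v(2, 3): E4 above C4
  -> R2 @ bar 4 tick 0 v(0, 3): F3/C4 P5 -> G3/G4 P8 similar
  -> R4 @ bar 4 tick 0 v(0, 2): G3/F4 m7 untreated
  -> R7 @ bar 4 tick 0 v(1,): F5->E4 leap 13st
  -> R8 @ bar 5 tick 0 v(0, 2): penult P8 not 3rd/6th
  -> R8 @ bar 5 tick 0 v(0, 3): penult P8 not 3rd/6th
  -> R1 @ bar 6 tick 0 v(2, 3): G4/G4 P1 -> A4/A4 P1 similar
  -> R6 @ bar 6 tick 3 v(0, 2): closes on M3
  -> R6 @ bar 6 tick 3 v(0, 3): closes on M3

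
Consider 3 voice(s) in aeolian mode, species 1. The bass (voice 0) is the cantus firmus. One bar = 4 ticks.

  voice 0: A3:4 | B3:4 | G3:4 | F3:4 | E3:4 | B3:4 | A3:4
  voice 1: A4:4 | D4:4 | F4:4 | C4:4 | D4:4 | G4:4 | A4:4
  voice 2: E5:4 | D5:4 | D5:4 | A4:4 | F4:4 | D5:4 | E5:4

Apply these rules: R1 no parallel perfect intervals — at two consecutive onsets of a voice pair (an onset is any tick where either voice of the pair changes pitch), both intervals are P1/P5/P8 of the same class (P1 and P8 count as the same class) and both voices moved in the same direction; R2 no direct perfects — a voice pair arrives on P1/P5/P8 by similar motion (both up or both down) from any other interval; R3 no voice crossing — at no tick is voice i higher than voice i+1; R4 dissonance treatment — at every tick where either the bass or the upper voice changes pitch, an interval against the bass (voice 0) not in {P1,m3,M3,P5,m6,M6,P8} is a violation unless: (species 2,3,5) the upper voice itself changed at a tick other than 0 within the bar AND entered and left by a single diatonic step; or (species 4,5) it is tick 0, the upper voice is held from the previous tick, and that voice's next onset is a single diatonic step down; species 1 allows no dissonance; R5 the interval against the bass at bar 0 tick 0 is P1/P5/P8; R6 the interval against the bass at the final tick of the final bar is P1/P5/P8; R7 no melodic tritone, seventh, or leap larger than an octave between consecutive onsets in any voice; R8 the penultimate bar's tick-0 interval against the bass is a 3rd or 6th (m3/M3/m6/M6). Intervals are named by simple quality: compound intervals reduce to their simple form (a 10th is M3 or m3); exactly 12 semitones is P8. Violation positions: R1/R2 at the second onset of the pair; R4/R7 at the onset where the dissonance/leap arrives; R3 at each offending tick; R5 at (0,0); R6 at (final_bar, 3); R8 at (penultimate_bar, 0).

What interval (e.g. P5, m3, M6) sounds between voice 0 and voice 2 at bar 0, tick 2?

voice 0=A3 voice 2=E5 -> P5

P5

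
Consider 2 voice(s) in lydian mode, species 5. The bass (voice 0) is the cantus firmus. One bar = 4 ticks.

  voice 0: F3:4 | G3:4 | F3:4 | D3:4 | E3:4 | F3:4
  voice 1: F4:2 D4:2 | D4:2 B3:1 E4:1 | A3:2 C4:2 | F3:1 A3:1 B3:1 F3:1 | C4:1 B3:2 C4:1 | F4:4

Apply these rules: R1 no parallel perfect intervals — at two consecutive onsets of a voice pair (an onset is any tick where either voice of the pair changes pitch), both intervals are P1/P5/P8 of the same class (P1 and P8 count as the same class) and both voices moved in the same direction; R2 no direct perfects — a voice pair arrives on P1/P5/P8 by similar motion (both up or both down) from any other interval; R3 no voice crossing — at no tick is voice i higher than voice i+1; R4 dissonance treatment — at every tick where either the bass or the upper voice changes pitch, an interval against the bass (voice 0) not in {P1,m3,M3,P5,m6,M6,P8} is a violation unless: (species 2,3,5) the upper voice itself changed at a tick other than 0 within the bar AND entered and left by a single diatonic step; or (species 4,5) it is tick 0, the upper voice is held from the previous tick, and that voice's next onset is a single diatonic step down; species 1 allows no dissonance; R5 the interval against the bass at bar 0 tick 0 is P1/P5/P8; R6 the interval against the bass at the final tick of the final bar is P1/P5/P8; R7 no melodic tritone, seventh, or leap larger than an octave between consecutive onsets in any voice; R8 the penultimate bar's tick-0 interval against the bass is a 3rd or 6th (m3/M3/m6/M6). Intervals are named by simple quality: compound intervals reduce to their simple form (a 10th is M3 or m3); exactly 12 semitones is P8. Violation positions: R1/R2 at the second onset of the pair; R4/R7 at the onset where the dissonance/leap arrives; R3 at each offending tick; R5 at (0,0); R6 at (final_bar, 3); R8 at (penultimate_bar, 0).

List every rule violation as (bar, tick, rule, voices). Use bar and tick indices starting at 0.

(3, 3, R7, (1,))
(5, 0, R2, (0, 1))

bar 0: v0=F3 v1=F4 downbeat P8
bar 1: v0=G3 v1=D4 downbeat P5
bar 2: v0=F3 v1=A3 downbeat M3
bar 3: v0=D3 v1=F3 downbeat m3
bar 4: v0=E3 v1=C4 downbeat m6
bar 5: v0=F3 v1=F4 downbeat P8
  -> R7 @ bar 3 tick 3 v(1,): B3->F3 leap 6st
  -> R2 @ bar 5 tick 0 v(0, 1): E3/C4 m6 -> F3/F4 P8 similar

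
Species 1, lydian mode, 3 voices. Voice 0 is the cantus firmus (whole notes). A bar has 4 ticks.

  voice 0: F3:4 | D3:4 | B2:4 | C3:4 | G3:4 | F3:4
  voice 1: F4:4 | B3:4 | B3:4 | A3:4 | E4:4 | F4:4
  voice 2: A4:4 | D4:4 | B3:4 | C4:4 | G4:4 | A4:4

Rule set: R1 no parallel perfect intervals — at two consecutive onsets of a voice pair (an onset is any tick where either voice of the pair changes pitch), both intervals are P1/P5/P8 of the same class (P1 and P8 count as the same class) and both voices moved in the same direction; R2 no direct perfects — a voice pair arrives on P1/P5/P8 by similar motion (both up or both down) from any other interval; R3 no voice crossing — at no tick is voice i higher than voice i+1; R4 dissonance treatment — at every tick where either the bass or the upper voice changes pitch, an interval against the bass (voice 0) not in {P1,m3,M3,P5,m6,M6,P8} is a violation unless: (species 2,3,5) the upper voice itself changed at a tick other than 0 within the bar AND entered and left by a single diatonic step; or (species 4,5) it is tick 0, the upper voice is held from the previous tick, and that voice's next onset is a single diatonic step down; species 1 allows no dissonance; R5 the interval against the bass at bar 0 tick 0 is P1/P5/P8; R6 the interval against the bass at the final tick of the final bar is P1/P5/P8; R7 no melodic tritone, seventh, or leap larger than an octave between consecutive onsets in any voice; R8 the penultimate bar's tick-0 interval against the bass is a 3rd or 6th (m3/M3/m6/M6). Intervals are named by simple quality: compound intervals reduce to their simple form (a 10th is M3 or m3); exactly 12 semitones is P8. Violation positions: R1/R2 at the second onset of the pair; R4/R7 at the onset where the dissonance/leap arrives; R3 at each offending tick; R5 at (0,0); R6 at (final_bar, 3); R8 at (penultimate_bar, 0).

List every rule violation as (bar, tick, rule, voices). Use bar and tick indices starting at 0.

(0, 0, R5, (0, 2))
(1, 0, R2, (0, 2))
(1, 0, R7, (1,))
(2, 0, R1, (0, 2))
(3, 0, R1, (0, 2))
(4, 0, R1, (0, 2))
(4, 0, R8, (0, 2))
(5, 3, R6, (0, 2))

bar 0: v0=F3 v1=F4 v2=A4 downbeat M3
bar 1: v0=D3 v1=B3 v2=D4 downbeat P8
bar 2: v0=B2 v1=B3 v2=B3 downbeat P8
bar 3: v0=C3 v1=A3 v2=C4 downbeat P8
bar 4: v0=G3 v1=E4 v2=G4 downbeat P8
bar 5: v0=F3 v1=F4 v2=A4 downbeat M3
  -> R5 @ bar 0 tick 0 v(0, 2): opens on M3
  -> R2 @ bar 1 tick 0 v(0, 2): F3/A4 M3 -> D3/D4 P8 similar
  -> R7 @ bar 1 tick 0 v(1,): F4->B3 leap 6st
  -> R1 @ bar 2 tick 0 v(0, 2): D3/D4 P8 -> B2/B3 P8 similar
  -> R1 @ bar 3 tick 0 v(0, 2): B2/B3 P8 -> C3/C4 P8 similar
  -> R1 @ bar 4 tick 0 v(0, 2): C3/C4 P8 -> G3/G4 P8 similar
  -> R8 @ bar 4 tick 0 v(0, 2): penult P8 not 3rd/6th
  -> R6 @ bar 5 tick 3 v(0, 2): closes on M3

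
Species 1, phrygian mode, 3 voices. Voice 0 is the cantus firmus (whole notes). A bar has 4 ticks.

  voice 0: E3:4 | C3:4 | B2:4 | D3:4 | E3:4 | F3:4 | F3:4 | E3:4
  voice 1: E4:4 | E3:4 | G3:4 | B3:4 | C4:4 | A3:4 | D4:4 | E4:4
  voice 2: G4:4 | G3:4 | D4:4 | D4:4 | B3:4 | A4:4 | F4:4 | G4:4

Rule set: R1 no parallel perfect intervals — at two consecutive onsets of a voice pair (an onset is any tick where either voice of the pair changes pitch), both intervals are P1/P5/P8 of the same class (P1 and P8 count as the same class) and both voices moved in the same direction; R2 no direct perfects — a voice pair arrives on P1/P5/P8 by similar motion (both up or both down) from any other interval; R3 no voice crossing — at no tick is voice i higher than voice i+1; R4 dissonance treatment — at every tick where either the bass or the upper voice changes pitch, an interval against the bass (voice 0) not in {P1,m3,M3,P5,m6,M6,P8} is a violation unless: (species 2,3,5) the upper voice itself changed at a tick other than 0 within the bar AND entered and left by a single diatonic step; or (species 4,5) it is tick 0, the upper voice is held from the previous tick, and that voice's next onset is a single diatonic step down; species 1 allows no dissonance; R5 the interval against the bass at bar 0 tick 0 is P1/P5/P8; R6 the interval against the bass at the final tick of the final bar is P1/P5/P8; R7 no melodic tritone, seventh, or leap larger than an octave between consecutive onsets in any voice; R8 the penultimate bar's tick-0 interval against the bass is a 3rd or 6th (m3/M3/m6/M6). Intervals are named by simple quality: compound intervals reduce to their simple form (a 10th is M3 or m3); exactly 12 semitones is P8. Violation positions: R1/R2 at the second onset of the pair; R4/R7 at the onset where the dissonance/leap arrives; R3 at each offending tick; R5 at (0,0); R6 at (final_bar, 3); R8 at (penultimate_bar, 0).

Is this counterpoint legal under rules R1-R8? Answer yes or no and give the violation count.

bar 0: v0=E3 v1=E4 v2=G4 (m3)
bar 1: v0=C3 v1=E3 v2=G3 (P5)
bar 2: v0=B2 v1=G3 v2=D4 (m3)
bar 3: v0=D3 v1=B3 v2=D4 (P8)
bar 4: v0=E3 v1=C4 v2=B3 (P5)
bar 5: v0=F3 v1=A3 v2=A4 (M3)
bar 6: v0=F3 v1=D4 v2=F4 (P8)
bar 7: v0=E3 v1=E4 v2=G4 (m3)
  R5 @ bar0.0: opens on m3
  R2 @ bar1.0: E3/G4 m3 -> C3/G3 P5 similar
  R2 @ bar2.0: E3/G3 m3 -> G3/D4 P5 similar
  R3 @ bar4.0: C4 above B3
  R3 @ bar4.1: C4 above B3
  R3 @ bar4.2: C4 above B3
  R3 @ bar4.3: C4 above B3
  R7 @ bar5.0: B3->A4 leap 10st
  R8 @ bar6.0: penult P8 not 3rd/6th
  R6 @ bar7.3: closes on m3

No (10 violations)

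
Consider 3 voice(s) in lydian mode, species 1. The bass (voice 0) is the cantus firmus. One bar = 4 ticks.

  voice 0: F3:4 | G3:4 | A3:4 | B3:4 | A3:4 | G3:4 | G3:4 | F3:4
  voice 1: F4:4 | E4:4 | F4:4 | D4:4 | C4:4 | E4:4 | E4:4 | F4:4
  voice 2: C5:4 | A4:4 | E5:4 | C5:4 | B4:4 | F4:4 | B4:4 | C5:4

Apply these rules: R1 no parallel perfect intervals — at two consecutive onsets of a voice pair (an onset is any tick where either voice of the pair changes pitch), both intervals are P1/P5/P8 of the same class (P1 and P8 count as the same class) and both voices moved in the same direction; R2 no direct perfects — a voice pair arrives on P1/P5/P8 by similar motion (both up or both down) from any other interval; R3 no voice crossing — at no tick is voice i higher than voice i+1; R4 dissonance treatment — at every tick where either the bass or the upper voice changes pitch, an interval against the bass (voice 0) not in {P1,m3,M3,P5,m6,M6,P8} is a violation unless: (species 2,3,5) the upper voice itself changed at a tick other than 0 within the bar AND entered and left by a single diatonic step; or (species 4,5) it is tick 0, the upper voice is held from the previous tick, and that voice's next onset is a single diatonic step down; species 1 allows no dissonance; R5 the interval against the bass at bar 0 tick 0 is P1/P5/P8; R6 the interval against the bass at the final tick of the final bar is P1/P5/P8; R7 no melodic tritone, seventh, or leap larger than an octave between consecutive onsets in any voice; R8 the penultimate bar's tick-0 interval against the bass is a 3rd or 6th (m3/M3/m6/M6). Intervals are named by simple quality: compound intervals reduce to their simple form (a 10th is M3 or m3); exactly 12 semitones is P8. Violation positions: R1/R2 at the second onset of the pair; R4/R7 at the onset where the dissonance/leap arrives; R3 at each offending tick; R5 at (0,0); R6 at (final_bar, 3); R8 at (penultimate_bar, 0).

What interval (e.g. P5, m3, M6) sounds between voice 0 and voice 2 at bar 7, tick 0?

voice 0=F3 voice 2=C5 -> P5

P5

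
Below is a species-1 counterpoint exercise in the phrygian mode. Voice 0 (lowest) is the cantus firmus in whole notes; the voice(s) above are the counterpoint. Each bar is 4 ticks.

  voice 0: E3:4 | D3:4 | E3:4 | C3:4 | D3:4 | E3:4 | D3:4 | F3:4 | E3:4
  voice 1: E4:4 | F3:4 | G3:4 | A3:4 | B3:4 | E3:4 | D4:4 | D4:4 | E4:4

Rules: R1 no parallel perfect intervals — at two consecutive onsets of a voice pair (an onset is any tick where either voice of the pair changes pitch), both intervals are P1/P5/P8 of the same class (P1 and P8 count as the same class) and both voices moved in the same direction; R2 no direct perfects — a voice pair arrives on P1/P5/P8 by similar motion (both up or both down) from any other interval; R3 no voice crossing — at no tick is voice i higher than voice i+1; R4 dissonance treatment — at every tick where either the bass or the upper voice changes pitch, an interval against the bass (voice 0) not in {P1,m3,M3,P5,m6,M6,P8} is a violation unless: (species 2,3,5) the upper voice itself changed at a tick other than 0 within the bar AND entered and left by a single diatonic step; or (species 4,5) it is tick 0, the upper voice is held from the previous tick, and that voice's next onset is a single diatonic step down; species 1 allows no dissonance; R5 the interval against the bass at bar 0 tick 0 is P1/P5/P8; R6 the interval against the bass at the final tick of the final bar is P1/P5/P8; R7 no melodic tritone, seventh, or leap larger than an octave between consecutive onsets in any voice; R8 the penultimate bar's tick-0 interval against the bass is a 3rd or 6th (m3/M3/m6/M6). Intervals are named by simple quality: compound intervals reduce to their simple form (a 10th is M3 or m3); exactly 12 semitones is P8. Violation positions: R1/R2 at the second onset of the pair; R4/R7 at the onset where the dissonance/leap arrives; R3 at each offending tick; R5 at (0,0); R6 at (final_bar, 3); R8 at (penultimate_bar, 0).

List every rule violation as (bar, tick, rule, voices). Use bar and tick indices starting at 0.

(1, 0, R7, (1,))
(6, 0, R7, (1,))

bar 0: v0=E3 v1=E4 downbeat P8
bar 1: v0=D3 v1=F3 downbeat m3
bar 2: v0=E3 v1=G3 downbeat m3
bar 3: v0=C3 v1=A3 downbeat M6
bar 4: v0=D3 v1=B3 downbeat M6
bar 5: v0=E3 v1=E3 downbeat P1
bar 6: v0=D3 v1=D4 downbeat P8
bar 7: v0=F3 v1=D4 downbeat M6
bar 8: v0=E3 v1=E4 downbeat P8
  -> R7 @ bar 1 tick 0 v(1,): E4->F3 leap 11st
  -> R7 @ bar 6 tick 0 v(1,): E3->D4 leap 10st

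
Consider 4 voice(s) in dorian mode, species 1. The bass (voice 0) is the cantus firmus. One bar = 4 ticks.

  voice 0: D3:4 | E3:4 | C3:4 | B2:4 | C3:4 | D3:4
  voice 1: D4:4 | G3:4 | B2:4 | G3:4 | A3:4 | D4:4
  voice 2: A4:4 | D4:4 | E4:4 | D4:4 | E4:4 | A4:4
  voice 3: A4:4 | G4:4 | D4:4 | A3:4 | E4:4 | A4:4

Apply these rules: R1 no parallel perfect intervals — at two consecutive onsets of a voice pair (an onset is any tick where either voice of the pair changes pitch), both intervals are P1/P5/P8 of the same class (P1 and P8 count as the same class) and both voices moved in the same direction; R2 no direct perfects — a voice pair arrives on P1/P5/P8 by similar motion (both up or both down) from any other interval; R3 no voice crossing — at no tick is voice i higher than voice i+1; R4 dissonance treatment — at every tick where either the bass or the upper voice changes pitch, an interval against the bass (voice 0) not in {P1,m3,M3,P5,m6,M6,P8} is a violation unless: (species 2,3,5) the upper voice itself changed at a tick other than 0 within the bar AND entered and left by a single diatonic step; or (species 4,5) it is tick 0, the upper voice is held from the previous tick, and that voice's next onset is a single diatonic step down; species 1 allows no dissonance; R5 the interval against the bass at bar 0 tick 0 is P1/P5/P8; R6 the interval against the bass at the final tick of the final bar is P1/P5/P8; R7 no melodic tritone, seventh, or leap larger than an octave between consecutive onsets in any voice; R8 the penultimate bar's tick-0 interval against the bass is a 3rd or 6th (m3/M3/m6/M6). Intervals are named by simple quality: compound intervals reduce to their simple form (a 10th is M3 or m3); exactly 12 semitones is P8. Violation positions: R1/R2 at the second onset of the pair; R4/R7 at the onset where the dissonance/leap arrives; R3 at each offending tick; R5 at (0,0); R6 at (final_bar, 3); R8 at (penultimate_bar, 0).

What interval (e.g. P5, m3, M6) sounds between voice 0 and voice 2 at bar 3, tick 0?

voice 0=B2 voice 2=D4 -> m3

m3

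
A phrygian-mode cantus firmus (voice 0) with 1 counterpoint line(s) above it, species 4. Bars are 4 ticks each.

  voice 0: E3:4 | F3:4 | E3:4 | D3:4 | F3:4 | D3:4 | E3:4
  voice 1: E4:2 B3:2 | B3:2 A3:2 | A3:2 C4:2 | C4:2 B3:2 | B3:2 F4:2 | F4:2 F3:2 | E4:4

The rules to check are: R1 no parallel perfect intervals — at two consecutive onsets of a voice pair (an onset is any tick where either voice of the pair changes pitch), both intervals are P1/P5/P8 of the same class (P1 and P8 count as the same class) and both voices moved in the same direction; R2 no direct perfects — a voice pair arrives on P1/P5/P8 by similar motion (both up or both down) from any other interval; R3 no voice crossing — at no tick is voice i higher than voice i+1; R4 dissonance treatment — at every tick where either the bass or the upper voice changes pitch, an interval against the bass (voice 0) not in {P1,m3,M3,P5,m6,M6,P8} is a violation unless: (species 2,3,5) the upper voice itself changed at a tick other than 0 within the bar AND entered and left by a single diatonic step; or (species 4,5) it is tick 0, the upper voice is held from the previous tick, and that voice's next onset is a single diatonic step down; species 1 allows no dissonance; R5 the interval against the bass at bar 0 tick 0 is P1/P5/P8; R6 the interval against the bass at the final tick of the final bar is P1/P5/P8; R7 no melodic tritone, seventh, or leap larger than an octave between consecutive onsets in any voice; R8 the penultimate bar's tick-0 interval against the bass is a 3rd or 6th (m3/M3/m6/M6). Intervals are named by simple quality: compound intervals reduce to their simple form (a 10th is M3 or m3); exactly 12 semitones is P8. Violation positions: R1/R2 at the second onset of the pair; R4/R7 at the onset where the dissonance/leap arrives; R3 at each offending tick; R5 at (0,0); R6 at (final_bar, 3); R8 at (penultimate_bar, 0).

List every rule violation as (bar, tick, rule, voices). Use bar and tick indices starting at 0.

(2, 0, R4, (0, 1))
(4, 0, R4, (0, 1))
(4, 2, R7, (1,))
(6, 0, R2, (0, 1))
(6, 0, R7, (1,))

bar 0: v0=E3 v1=E4 downbeat P8
bar 1: v0=F3 v1=B3 downbeat TT
bar 2: v0=E3 v1=A3 downbeat P4
bar 3: v0=D3 v1=C4 downbeat m7
bar 4: v0=F3 v1=B3 downbeat TT
bar 5: v0=D3 v1=F4 downbeat m3
bar 6: v0=E3 v1=E4 downbeat P8
  -> R4 @ bar 2 tick 0 v(0, 1): E3/A3 P4 untreated
  -> R4 @ bar 4 tick 0 v(0, 1): F3/B3 TT untreated
  -> R7 @ bar 4 tick 2 v(1,): B3->F4 leap 6st
  -> R2 @ bar 6 tick 0 v(0, 1): D3/F3 m3 -> E3/E4 P8 similar
  -> R7 @ bar 6 tick 0 v(1,): F3->E4 leap 11st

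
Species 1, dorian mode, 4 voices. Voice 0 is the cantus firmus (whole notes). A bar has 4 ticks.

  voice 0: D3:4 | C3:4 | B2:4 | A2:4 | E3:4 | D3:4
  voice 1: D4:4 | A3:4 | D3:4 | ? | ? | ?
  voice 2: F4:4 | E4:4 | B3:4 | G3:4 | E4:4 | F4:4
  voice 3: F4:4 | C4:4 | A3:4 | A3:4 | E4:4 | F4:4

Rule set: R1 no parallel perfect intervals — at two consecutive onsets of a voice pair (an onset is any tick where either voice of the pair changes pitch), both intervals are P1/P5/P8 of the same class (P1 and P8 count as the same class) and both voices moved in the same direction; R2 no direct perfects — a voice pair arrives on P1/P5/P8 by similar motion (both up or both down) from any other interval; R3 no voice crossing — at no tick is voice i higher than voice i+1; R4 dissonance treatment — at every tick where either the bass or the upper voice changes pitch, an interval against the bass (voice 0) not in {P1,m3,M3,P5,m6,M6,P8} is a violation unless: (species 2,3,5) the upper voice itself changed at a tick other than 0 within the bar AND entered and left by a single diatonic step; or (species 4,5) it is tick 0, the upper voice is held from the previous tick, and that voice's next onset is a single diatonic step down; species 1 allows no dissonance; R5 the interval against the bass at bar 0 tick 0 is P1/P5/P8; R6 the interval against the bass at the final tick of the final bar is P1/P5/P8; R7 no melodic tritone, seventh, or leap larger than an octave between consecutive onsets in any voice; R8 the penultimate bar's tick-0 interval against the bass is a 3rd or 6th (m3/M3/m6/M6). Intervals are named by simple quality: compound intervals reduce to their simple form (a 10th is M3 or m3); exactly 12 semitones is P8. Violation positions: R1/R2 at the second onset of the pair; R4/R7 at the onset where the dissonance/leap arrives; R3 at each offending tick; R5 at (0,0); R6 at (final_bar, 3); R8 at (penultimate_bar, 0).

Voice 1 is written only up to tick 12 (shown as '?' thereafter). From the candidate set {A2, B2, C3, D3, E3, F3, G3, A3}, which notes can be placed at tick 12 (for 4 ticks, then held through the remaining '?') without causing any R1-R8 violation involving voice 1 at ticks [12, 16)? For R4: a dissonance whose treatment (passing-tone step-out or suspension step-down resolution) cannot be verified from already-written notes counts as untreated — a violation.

A2: violates R2
B2: violates R4
C3: violates R2
D3: violates R4
E3: legal
F3: legal
G3: violates R4
A3: violates R3

{E3, F3}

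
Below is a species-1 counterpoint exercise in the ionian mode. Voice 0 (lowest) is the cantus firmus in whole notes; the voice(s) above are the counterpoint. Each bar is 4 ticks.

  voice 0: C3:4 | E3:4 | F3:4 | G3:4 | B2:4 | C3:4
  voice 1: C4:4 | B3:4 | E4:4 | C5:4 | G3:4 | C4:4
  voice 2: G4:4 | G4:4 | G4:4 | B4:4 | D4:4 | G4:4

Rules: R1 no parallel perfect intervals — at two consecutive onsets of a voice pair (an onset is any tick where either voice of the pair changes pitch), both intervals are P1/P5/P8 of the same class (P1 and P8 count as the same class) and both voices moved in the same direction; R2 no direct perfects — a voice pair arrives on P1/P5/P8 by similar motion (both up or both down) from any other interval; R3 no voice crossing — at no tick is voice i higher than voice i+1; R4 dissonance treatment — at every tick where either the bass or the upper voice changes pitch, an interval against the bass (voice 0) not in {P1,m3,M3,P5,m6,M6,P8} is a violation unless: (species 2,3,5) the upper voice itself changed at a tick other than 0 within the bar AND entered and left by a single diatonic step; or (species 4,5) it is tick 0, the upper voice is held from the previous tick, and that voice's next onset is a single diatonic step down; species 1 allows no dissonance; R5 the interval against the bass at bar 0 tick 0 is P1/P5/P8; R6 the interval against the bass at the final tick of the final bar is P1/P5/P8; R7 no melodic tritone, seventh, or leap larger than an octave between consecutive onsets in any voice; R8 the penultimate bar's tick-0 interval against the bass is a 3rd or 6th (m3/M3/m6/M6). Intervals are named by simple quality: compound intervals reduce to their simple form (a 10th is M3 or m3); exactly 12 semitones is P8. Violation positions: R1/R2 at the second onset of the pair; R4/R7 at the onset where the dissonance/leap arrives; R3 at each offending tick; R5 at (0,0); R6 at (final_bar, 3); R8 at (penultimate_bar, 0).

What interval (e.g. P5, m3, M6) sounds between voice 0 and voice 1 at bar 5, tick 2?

P8

voice 0=C3 voice 1=C4 -> P8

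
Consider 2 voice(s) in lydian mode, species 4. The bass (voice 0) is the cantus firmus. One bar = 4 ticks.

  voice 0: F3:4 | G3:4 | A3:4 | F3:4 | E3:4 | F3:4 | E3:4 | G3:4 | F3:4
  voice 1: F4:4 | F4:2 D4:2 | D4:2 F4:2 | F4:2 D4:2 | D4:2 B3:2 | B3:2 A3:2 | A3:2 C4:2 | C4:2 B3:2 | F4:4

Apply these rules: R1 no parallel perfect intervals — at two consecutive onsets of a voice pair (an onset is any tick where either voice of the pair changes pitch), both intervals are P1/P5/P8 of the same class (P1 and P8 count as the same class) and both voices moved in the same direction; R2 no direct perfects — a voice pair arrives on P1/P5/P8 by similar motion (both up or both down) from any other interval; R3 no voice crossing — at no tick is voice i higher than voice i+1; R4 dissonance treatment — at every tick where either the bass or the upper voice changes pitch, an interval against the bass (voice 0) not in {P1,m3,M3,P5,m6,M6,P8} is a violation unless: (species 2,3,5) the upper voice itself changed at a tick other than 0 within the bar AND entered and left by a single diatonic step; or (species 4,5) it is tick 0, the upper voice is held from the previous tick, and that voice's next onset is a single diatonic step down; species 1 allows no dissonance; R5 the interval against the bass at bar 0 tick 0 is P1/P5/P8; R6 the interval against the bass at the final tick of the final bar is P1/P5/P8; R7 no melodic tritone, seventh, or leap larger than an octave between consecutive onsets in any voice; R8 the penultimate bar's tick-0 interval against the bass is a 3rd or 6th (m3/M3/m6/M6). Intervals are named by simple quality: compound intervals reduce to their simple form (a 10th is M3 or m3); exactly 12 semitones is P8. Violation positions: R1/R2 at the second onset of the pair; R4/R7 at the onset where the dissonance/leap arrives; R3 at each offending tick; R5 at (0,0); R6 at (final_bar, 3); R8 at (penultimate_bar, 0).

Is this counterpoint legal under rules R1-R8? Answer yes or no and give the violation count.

No (6 violations)

bar 0: v0=F3 v1=F4 (P8)
bar 1: v0=G3 v1=F4 (m7)
bar 2: v0=A3 v1=D4 (P4)
bar 3: v0=F3 v1=F4 (P8)
bar 4: v0=E3 v1=D4 (m7)
bar 5: v0=F3 v1=B3 (TT)
bar 6: v0=E3 v1=A3 (P4)
bar 7: v0=G3 v1=C4 (P4)
bar 8: v0=F3 v1=F4 (P8)
  R4 @ bar1.0: G3/F4 m7 untreated
  R4 @ bar2.0: A3/D4 P4 untreated
  R4 @ bar4.0: E3/D4 m7 untreated
  R4 @ bar6.0: E3/A3 P4 untreated
  R8 @ bar7.0: penult P4 not 3rd/6th
  R7 @ bar8.0: B3->F4 leap 6st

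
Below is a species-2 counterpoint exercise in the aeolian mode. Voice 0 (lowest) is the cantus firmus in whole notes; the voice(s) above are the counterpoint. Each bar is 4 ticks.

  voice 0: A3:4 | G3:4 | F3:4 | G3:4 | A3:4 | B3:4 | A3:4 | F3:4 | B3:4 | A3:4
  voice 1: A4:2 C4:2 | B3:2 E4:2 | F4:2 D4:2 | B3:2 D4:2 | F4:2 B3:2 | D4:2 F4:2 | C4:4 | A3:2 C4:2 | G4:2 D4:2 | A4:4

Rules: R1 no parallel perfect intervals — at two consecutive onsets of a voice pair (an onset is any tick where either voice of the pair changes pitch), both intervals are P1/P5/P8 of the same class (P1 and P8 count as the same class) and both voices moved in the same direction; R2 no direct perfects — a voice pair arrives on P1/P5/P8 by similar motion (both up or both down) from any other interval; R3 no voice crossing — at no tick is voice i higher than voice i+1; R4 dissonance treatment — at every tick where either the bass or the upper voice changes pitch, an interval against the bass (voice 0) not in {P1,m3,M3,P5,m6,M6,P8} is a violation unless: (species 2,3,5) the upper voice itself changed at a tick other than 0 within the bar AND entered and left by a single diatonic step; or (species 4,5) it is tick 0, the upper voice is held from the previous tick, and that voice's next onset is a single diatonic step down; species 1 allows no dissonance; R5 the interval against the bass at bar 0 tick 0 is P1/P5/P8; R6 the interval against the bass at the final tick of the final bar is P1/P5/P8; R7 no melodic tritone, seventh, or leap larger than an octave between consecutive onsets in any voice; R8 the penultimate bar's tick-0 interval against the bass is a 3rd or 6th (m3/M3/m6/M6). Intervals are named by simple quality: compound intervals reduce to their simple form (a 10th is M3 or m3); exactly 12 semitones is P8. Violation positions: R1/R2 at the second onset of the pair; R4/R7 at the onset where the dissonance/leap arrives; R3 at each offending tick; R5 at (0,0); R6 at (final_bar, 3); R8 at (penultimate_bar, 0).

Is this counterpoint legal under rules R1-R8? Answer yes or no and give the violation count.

bar 0: v0=A3 v1=A4 (P8)
bar 1: v0=G3 v1=B3 (M3)
bar 2: v0=F3 v1=F4 (P8)
bar 3: v0=G3 v1=B3 (M3)
bar 4: v0=A3 v1=F4 (m6)
bar 5: v0=B3 v1=D4 (m3)
bar 6: v0=A3 v1=C4 (m3)
bar 7: v0=F3 v1=A3 (M3)
bar 8: v0=B3 v1=G4 (m6)
bar 9: v0=A3 v1=A4 (P8)
  R4 @ bar4.2: A3/B3 M2 untreated
  R7 @ bar4.2: F4->B3 leap 6st
  R4 @ bar5.2: B3/F4 TT untreated
  R7 @ bar8.0: F3->B3 leap 6st

No (4 violations)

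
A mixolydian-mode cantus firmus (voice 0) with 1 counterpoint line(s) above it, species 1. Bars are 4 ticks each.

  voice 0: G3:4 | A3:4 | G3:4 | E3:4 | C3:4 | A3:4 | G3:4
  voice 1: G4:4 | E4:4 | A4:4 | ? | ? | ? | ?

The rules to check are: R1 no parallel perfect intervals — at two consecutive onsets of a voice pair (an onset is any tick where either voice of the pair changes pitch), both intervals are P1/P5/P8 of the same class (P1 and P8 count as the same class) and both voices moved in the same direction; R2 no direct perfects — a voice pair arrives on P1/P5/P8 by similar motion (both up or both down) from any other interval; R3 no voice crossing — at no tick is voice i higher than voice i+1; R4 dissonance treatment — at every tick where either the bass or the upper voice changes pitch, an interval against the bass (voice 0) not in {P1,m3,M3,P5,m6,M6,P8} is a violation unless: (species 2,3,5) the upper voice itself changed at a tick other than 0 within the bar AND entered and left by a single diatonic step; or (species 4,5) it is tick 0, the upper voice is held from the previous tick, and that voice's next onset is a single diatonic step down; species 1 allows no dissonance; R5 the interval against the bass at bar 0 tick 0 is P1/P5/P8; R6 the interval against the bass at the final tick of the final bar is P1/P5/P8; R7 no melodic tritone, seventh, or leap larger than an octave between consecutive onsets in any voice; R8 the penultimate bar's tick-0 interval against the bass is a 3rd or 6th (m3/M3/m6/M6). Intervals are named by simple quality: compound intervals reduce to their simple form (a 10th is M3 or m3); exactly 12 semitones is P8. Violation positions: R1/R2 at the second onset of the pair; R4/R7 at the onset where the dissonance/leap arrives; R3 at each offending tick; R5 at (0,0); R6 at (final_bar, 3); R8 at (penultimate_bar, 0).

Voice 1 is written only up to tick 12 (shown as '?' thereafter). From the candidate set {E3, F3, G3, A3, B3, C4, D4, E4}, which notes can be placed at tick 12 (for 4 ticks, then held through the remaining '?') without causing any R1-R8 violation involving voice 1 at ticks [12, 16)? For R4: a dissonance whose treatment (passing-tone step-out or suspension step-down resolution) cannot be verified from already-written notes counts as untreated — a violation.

E3: violates R2,R7
F3: violates R4,R7
G3: violates R7
A3: violates R4
B3: violates R2,R7
C4: legal
D4: violates R4
E4: violates R2

{C4}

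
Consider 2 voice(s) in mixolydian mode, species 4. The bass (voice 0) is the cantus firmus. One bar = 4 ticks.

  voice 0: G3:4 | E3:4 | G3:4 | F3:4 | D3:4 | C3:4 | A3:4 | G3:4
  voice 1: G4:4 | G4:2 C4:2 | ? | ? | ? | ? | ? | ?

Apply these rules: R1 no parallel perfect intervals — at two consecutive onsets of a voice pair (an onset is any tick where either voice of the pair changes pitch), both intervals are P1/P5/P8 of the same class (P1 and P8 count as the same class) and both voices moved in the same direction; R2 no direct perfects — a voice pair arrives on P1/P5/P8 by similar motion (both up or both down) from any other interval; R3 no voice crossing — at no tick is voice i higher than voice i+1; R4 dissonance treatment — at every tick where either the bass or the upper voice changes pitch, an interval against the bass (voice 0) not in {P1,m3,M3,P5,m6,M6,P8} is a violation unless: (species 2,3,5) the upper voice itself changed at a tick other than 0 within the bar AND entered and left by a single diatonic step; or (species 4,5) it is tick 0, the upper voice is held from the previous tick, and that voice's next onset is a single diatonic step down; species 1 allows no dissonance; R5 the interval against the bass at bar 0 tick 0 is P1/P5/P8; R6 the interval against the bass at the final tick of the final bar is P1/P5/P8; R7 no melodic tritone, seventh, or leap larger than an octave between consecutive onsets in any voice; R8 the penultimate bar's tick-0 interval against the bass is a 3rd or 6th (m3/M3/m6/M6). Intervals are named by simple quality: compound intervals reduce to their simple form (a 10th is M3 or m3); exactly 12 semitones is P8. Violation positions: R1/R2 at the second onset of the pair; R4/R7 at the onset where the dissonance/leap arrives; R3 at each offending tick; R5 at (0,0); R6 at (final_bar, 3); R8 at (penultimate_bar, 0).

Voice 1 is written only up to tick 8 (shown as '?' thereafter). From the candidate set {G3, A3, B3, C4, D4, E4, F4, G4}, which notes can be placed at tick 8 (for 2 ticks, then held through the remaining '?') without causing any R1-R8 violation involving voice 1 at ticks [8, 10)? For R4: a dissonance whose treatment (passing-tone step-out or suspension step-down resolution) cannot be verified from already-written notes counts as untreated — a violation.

{B3, E4, G3}

G3: legal
A3: violates R4
B3: legal
C4: violates R4
D4: violates R2
E4: legal
F4: violates R4
G4: violates R2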